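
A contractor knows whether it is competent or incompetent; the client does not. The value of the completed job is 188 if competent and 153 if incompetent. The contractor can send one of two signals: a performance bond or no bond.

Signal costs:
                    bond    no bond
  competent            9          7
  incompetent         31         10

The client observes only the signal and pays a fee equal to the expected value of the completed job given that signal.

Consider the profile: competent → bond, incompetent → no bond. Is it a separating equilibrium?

If types separate, bond earns payment 188 and no bond earns 153.
Competent: bond gives 188 − 9 = 179; no bond gives 153 − 7 = 146. No deviation. ✓
Incompetent: no bond gives 153 − 10 = 143; bond gives 188 − 31 = 157. Would deviate. ✗

No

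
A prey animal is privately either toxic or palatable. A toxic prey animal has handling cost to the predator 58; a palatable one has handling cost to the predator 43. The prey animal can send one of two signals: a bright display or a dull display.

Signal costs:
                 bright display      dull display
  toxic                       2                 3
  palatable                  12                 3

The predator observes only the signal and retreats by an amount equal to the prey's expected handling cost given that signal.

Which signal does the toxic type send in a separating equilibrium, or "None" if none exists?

None

Try toxic → bright display, palatable → dull display:
  Under separation the predator infers type exactly: bright display → toxic (pays 58), dull display → palatable (pays 43).
  Toxic: bright display gives 58 − 2 = 56; dull display gives 43 − 3 = 40. No deviation. ✓
  Palatable: dull display gives 43 − 3 = 40; bright display gives 58 − 12 = 46. Would deviate. ✗
Try toxic → dull display, palatable → bright display:
  Under separation the predator infers type exactly: dull display → toxic (pays 58), bright display → palatable (pays 43).
  Toxic: dull display gives 58 − 3 = 55; bright display gives 43 − 2 = 41. No deviation. ✓
  Palatable: bright display gives 43 − 12 = 31; dull display gives 58 − 3 = 55. Would deviate. ✗
Neither assignment is incentive-compatible.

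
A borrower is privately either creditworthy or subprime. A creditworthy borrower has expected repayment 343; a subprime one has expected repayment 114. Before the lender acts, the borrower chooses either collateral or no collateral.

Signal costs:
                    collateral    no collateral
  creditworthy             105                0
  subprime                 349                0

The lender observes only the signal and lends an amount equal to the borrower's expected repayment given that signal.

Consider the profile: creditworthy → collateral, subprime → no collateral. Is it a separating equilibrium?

Under separation the lender infers type exactly: collateral → creditworthy (pays 343), no collateral → subprime (pays 114).
Creditworthy: collateral gives 343 − 105 = 238; no collateral gives 114 − 0 = 114. No deviation. ✓
Subprime: no collateral gives 114 − 0 = 114; collateral gives 343 − 349 = -6. No deviation. ✓
Both incentive constraints hold.

Yes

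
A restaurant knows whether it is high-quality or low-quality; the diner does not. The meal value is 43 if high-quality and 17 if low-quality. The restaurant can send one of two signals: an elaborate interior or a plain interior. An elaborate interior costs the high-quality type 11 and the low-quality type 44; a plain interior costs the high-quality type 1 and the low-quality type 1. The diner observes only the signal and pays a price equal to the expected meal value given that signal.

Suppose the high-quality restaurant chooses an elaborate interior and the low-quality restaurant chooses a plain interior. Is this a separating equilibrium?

Yes

Under separation the diner infers type exactly: elaborate interior → high-quality (pays 43), plain interior → low-quality (pays 17).
High-quality: elaborate interior gives 43 − 11 = 32; plain interior gives 17 − 1 = 16. No deviation. ✓
Low-quality: plain interior gives 17 − 1 = 16; elaborate interior gives 43 − 44 = -1. No deviation. ✓
Both incentive constraints hold.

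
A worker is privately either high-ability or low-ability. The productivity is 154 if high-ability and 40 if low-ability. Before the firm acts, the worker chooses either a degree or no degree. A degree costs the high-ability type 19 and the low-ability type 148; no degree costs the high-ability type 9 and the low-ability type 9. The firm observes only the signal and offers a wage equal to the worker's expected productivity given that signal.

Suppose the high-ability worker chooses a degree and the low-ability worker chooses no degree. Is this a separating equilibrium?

If types separate, degree earns payment 154 and no degree earns 40.
High-ability: degree gives 154 − 19 = 135; no degree gives 40 − 9 = 31. No deviation. ✓
Low-ability: no degree gives 40 − 9 = 31; degree gives 154 − 148 = 6. No deviation. ✓
Both incentive constraints hold.

Yes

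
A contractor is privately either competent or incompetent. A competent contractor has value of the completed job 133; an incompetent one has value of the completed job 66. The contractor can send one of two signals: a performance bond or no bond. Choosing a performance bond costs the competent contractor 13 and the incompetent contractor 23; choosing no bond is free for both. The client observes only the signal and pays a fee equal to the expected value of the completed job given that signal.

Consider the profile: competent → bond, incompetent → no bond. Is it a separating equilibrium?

If types separate, bond earns payment 133 and no bond earns 66.
Competent: bond gives 133 − 13 = 120; no bond gives 66 − 0 = 66. No deviation. ✓
Incompetent: no bond gives 66 − 0 = 66; bond gives 133 − 23 = 110. Would deviate. ✗

No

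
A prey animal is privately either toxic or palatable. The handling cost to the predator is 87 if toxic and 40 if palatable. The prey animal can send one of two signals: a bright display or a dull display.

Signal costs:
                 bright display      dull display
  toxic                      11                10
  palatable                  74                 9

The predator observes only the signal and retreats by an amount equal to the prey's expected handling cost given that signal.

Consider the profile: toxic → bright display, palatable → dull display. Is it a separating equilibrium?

If types separate, bright display earns payment 87 and dull display earns 40.
Toxic: bright display gives 87 − 11 = 76; dull display gives 40 − 10 = 30. No deviation. ✓
Palatable: dull display gives 40 − 9 = 31; bright display gives 87 − 74 = 13. No deviation. ✓
Both incentive constraints hold.

Yes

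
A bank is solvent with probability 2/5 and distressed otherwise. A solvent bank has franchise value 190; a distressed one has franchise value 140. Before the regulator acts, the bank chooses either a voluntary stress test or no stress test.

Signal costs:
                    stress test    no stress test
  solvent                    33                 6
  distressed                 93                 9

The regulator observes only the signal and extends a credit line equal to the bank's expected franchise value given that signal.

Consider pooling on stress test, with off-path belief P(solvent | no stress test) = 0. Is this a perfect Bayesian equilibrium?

No

On the equilibrium path (stress test) the regulator holds the prior 2/5 and pays 2/5·190 + 3/5·140 = 160. Off-path (no stress test) belief 0 gives 0·190 + 1·140 = 140.
Solvent: stress test gives 160 − 33 = 127; no stress test gives 140 − 6 = 134. Deviates. ✗
Distressed: stress test gives 160 − 93 = 67; no stress test gives 140 − 9 = 131. Deviates. ✗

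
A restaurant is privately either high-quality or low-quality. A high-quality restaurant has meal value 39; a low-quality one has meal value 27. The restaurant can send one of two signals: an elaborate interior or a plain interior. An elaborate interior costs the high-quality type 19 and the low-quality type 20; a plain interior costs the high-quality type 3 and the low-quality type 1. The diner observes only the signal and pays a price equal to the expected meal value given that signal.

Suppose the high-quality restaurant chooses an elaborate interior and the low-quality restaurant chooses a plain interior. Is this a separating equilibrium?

No

Under separation the diner infers type exactly: elaborate interior → high-quality (pays 39), plain interior → low-quality (pays 27).
High-quality: elaborate interior gives 39 − 19 = 20; plain interior gives 27 − 3 = 24. Would deviate. ✗
Low-quality: plain interior gives 27 − 1 = 26; elaborate interior gives 39 − 20 = 19. No deviation. ✓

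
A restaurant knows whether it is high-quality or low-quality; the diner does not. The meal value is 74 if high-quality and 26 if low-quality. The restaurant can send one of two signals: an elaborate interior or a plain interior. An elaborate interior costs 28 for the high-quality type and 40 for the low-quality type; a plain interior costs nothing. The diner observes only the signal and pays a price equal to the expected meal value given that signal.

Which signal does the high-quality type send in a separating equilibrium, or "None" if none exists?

None

Try high-quality → elaborate interior, low-quality → plain interior:
  If types separate, elaborate interior earns payment 74 and plain interior earns 26.
  High-quality: elaborate interior gives 74 − 28 = 46; plain interior gives 26 − 0 = 26. No deviation. ✓
  Low-quality: plain interior gives 26 − 0 = 26; elaborate interior gives 74 − 40 = 34. Would deviate. ✗
Try high-quality → plain interior, low-quality → elaborate interior:
  If types separate, plain interior earns payment 74 and elaborate interior earns 26.
  High-quality: plain interior gives 74 − 0 = 74; elaborate interior gives 26 − 28 = -2. No deviation. ✓
  Low-quality: elaborate interior gives 26 − 40 = -14; plain interior gives 74 − 0 = 74. Would deviate. ✗
Neither assignment is incentive-compatible.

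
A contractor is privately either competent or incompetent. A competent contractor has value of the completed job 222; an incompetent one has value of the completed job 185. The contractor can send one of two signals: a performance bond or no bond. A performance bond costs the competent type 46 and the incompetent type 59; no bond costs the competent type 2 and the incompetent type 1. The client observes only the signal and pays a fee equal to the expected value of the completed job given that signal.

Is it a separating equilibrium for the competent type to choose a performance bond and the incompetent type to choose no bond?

If types separate, bond earns payment 222 and no bond earns 185.
Competent: bond gives 222 − 46 = 176; no bond gives 185 − 2 = 183. Would deviate. ✗
Incompetent: no bond gives 185 − 1 = 184; bond gives 222 − 59 = 163. No deviation. ✓

No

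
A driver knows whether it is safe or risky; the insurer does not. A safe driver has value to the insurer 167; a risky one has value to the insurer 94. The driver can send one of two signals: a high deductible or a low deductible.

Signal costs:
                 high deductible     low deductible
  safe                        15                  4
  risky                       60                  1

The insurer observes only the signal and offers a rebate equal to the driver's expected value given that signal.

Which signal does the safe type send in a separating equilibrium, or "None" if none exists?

Try safe → high deductible, risky → low deductible:
  Under separation the insurer infers type exactly: high deductible → safe (pays 167), low deductible → risky (pays 94).
  Safe: high deductible gives 167 − 15 = 152; low deductible gives 94 − 4 = 90. No deviation. ✓
  Risky: low deductible gives 94 − 1 = 93; high deductible gives 167 − 60 = 107. Would deviate. ✗
Try safe → low deductible, risky → high deductible:
  Under separation the insurer infers type exactly: low deductible → safe (pays 167), high deductible → risky (pays 94).
  Safe: low deductible gives 167 − 4 = 163; high deductible gives 94 − 15 = 79. No deviation. ✓
  Risky: high deductible gives 94 − 60 = 34; low deductible gives 167 − 1 = 166. Would deviate. ✗
Neither assignment is incentive-compatible.

None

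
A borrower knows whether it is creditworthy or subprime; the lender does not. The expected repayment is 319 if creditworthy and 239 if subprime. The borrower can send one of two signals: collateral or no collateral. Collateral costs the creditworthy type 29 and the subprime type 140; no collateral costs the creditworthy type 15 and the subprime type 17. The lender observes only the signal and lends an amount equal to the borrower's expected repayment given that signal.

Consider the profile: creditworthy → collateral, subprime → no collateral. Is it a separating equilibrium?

If types separate, collateral earns payment 319 and no collateral earns 239.
Creditworthy: collateral gives 319 − 29 = 290; no collateral gives 239 − 15 = 224. No deviation. ✓
Subprime: no collateral gives 239 − 17 = 222; collateral gives 319 − 140 = 179. No deviation. ✓
Both incentive constraints hold.

Yes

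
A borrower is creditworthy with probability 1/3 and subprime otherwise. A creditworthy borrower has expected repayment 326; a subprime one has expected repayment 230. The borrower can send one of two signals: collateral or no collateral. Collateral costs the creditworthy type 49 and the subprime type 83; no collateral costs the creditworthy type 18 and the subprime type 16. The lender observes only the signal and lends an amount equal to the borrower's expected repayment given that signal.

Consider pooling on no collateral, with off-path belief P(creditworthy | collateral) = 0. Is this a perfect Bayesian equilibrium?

At the pooled signal (no collateral) the lender holds the prior 1/3 and pays 1/3·326 + 2/3·230 = 262. Off-path (collateral) belief 0 gives 0·326 + 1·230 = 230.
Creditworthy: no collateral gives 262 − 18 = 244; collateral gives 230 − 49 = 181. Stays. ✓
Subprime: no collateral gives 262 − 16 = 246; collateral gives 230 − 83 = 147. Stays. ✓

Yes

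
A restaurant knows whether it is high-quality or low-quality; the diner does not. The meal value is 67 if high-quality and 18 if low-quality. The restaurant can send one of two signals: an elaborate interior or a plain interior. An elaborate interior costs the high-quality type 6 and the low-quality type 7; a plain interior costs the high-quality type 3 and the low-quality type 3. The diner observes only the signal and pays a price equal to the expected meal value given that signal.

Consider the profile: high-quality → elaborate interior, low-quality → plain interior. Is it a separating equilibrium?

If types separate, elaborate interior earns payment 67 and plain interior earns 18.
High-quality: elaborate interior gives 67 − 6 = 61; plain interior gives 18 − 3 = 15. No deviation. ✓
Low-quality: plain interior gives 18 − 3 = 15; elaborate interior gives 67 − 7 = 60. Would deviate. ✗

No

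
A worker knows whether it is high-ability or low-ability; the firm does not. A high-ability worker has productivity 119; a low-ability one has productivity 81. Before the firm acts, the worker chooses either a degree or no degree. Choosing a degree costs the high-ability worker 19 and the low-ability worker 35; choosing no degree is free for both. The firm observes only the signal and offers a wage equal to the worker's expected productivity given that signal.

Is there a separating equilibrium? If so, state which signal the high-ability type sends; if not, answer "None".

Try high-ability → degree, low-ability → no degree:
  If types separate, degree earns payment 119 and no degree earns 81.
  High-ability: degree gives 119 − 19 = 100; no degree gives 81 − 0 = 81. No deviation. ✓
  Low-ability: no degree gives 81 − 0 = 81; degree gives 119 − 35 = 84. Would deviate. ✗
Try high-ability → no degree, low-ability → degree:
  If types separate, no degree earns payment 119 and degree earns 81.
  High-ability: no degree gives 119 − 0 = 119; degree gives 81 − 19 = 62. No deviation. ✓
  Low-ability: degree gives 81 − 35 = 46; no degree gives 119 − 0 = 119. Would deviate. ✗
Neither assignment is incentive-compatible.

None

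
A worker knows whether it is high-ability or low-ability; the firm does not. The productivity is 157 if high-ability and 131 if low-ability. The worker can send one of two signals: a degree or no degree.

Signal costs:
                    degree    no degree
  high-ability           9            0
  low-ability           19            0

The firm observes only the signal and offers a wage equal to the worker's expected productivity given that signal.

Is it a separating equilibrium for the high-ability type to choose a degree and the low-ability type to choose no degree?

If types separate, degree earns payment 157 and no degree earns 131.
High-ability: degree gives 157 − 9 = 148; no degree gives 131 − 0 = 131. No deviation. ✓
Low-ability: no degree gives 131 − 0 = 131; degree gives 157 − 19 = 138. Would deviate. ✗

No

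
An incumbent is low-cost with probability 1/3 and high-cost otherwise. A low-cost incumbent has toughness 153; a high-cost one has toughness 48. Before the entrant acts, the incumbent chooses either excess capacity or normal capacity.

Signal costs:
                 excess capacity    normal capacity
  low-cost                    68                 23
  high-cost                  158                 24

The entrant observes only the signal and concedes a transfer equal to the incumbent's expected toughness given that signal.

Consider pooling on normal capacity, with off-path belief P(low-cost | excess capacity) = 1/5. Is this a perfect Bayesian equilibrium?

Yes

At the pooled signal (normal capacity) the entrant holds the prior 1/3 and pays 1/3·153 + 2/3·48 = 83. Off-path (excess capacity) belief 1/5 gives 1/5·153 + 4/5·48 = 69.
Low-cost: normal capacity gives 83 − 23 = 60; excess capacity gives 69 − 68 = 1. Stays. ✓
High-cost: normal capacity gives 83 − 24 = 59; excess capacity gives 69 − 158 = -89. Stays. ✓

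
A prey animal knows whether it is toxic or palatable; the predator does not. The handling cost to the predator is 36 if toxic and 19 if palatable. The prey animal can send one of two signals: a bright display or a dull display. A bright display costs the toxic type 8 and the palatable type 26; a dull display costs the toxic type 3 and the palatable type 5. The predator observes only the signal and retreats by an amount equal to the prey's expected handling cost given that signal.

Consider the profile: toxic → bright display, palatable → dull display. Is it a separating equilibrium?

Yes

If types separate, bright display earns payment 36 and dull display earns 19.
Toxic: bright display gives 36 − 8 = 28; dull display gives 19 − 3 = 16. No deviation. ✓
Palatable: dull display gives 19 − 5 = 14; bright display gives 36 − 26 = 10. No deviation. ✓
Neither type gains from mimicking the other.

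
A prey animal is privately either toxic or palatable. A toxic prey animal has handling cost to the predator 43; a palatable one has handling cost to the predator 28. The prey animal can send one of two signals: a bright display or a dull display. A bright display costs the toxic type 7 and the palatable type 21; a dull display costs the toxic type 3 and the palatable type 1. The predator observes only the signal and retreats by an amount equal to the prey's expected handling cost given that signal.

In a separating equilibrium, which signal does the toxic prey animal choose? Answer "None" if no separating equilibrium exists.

Try toxic → bright display, palatable → dull display:
  If types separate, bright display earns payment 43 and dull display earns 28.
  Toxic: bright display gives 43 − 7 = 36; dull display gives 28 − 3 = 25. No deviation. ✓
  Palatable: dull display gives 28 − 1 = 27; bright display gives 43 − 21 = 22. No deviation. ✓
Both hold — the toxic type sends bright display.

bright display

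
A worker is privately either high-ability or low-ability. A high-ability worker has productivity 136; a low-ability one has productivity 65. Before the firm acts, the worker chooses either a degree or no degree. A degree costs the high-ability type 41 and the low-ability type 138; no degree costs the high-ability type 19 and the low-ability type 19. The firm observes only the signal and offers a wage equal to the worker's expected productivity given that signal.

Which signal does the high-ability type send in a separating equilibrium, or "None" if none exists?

Try high-ability → degree, low-ability → no degree:
  Under separation the firm infers type exactly: degree → high-ability (pays 136), no degree → low-ability (pays 65).
  High-ability: degree gives 136 − 41 = 95; no degree gives 65 − 19 = 46. No deviation. ✓
  Low-ability: no degree gives 65 − 19 = 46; degree gives 136 − 138 = -2. No deviation. ✓
Both hold — the high-ability type sends degree.

degree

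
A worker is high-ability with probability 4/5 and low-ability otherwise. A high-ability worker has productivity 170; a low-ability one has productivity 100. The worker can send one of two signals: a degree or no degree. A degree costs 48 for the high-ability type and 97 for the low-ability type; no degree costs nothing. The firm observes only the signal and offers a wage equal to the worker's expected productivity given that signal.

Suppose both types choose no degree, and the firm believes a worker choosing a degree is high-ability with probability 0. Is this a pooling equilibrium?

Yes

At the pooled signal (no degree) the firm holds the prior 4/5 and pays 4/5·170 + 1/5·100 = 156. Off-path (degree) belief 0 gives 0·170 + 1·100 = 100.
High-ability: no degree gives 156 − 0 = 156; degree gives 100 − 48 = 52. Stays. ✓
Low-ability: no degree gives 156 − 0 = 156; degree gives 100 − 97 = 3. Stays. ✓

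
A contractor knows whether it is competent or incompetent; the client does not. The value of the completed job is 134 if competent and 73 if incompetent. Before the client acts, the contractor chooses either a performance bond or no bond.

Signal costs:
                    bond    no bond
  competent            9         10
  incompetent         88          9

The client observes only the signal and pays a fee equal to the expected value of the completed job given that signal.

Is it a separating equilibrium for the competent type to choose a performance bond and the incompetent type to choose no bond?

If types separate, bond earns payment 134 and no bond earns 73.
Competent: bond gives 134 − 9 = 125; no bond gives 73 − 10 = 63. No deviation. ✓
Incompetent: no bond gives 73 − 9 = 64; bond gives 134 − 88 = 46. No deviation. ✓
Both incentive constraints hold.

Yes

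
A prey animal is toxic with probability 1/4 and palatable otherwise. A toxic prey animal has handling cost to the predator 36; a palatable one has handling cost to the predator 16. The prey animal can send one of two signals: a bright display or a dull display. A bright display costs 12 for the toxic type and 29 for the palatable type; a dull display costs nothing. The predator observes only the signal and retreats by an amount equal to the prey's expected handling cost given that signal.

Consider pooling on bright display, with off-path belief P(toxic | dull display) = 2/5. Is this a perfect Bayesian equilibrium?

No

On the equilibrium path (bright display) the predator holds the prior 1/4 and pays 1/4·36 + 3/4·16 = 21. Off-path (dull display) belief 2/5 gives 2/5·36 + 3/5·16 = 24.
Toxic: bright display gives 21 − 12 = 9; dull display gives 24 − 0 = 24. Deviates. ✗
Palatable: bright display gives 21 − 29 = -8; dull display gives 24 − 0 = 24. Deviates. ✗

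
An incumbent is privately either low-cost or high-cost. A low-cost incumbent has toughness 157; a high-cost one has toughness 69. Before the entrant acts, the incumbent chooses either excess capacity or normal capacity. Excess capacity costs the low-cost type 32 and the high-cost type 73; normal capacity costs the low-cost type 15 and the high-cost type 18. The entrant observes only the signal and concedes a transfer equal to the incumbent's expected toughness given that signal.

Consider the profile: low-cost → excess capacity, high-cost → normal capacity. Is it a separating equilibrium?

No

If types separate, excess capacity earns payment 157 and normal capacity earns 69.
Low-cost: excess capacity gives 157 − 32 = 125; normal capacity gives 69 − 15 = 54. No deviation. ✓
High-cost: normal capacity gives 69 − 18 = 51; excess capacity gives 157 − 73 = 84. Would deviate. ✗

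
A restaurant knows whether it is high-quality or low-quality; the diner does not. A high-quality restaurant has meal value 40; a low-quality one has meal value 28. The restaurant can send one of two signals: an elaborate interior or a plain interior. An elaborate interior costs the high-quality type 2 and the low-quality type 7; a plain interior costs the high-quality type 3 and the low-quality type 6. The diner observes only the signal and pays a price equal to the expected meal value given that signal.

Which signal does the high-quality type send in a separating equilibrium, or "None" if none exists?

None

Try high-quality → elaborate interior, low-quality → plain interior:
  If types separate, elaborate interior earns payment 40 and plain interior earns 28.
  High-quality: elaborate interior gives 40 − 2 = 38; plain interior gives 28 − 3 = 25. No deviation. ✓
  Low-quality: plain interior gives 28 − 6 = 22; elaborate interior gives 40 − 7 = 33. Would deviate. ✗
Try high-quality → plain interior, low-quality → elaborate interior:
  If types separate, plain interior earns payment 40 and elaborate interior earns 28.
  High-quality: plain interior gives 40 − 3 = 37; elaborate interior gives 28 − 2 = 26. No deviation. ✓
  Low-quality: elaborate interior gives 28 − 7 = 21; plain interior gives 40 − 6 = 34. Would deviate. ✗
Neither assignment is incentive-compatible.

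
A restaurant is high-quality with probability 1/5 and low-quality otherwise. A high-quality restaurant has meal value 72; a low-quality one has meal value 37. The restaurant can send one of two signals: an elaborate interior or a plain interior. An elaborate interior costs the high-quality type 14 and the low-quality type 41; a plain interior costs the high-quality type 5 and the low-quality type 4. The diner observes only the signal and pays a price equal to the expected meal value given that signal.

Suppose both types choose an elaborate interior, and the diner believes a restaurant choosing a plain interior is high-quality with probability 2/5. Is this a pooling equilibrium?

On the equilibrium path (elaborate interior) the diner holds the prior 1/5 and pays 1/5·72 + 4/5·37 = 44. Off-path (plain interior) belief 2/5 gives 2/5·72 + 3/5·37 = 51.
High-quality: elaborate interior gives 44 − 14 = 30; plain interior gives 51 − 5 = 46. Deviates. ✗
Low-quality: elaborate interior gives 44 − 41 = 3; plain interior gives 51 − 4 = 47. Deviates. ✗

No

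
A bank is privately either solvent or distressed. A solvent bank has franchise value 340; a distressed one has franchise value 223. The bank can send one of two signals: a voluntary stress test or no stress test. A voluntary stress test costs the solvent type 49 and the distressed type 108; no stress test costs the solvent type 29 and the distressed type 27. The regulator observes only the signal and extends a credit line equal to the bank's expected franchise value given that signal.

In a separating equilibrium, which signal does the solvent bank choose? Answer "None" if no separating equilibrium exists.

None

Try solvent → stress test, distressed → no stress test:
  Under separation the regulator infers type exactly: stress test → solvent (pays 340), no stress test → distressed (pays 223).
  Solvent: stress test gives 340 − 49 = 291; no stress test gives 223 − 29 = 194. No deviation. ✓
  Distressed: no stress test gives 223 − 27 = 196; stress test gives 340 − 108 = 232. Would deviate. ✗
Try solvent → no stress test, distressed → stress test:
  Under separation the regulator infers type exactly: no stress test → solvent (pays 340), stress test → distressed (pays 223).
  Solvent: no stress test gives 340 − 29 = 311; stress test gives 223 − 49 = 174. No deviation. ✓
  Distressed: stress test gives 223 − 108 = 115; no stress test gives 340 − 27 = 313. Would deviate. ✗
Neither assignment is incentive-compatible.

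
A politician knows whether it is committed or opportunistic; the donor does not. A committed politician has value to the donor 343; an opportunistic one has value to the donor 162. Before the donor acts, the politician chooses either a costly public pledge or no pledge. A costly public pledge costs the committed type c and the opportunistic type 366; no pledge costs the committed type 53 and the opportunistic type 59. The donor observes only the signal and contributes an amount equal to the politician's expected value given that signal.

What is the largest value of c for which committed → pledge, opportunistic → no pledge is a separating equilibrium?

234

Under separation: pledge → committed (pays 343); no pledge → opportunistic (pays 162).
Opportunistic: 162 − 59 = 103 ≥ 343 − 366 = -23. Holds regardless of c. ✓
Committed: 343 − c ≥ 162 − 53, so c ≤ 343 − 109 = 234.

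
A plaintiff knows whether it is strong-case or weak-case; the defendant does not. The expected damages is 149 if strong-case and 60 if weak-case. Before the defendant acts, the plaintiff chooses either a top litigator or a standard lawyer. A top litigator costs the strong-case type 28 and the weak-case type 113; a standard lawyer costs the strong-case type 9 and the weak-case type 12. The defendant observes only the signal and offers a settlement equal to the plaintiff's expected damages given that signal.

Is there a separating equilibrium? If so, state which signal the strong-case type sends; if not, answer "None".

top litigator

Try strong-case → top litigator, weak-case → standard lawyer:
  Under separation the defendant infers type exactly: top litigator → strong-case (pays 149), standard lawyer → weak-case (pays 60).
  Strong-case: top litigator gives 149 − 28 = 121; standard lawyer gives 60 − 9 = 51. No deviation. ✓
  Weak-case: standard lawyer gives 60 − 12 = 48; top litigator gives 149 − 113 = 36. No deviation. ✓
Both hold — the strong-case type sends top litigator.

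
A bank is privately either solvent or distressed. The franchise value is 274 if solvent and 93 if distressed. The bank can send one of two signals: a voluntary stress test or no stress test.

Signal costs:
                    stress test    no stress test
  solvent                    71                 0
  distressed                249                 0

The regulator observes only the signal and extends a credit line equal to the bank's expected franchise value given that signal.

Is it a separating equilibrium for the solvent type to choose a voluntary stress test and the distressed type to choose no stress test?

Yes

If types separate, stress test earns payment 274 and no stress test earns 93.
Solvent: stress test gives 274 − 71 = 203; no stress test gives 93 − 0 = 93. No deviation. ✓
Distressed: no stress test gives 93 − 0 = 93; stress test gives 274 − 249 = 25. No deviation. ✓
Both incentive constraints hold.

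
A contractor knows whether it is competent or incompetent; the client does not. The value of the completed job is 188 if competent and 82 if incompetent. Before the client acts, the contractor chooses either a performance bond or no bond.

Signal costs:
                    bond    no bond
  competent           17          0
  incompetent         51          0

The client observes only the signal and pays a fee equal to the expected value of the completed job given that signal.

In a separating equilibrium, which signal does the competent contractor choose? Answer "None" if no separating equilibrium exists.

Try competent → bond, incompetent → no bond:
  Under separation the client infers type exactly: bond → competent (pays 188), no bond → incompetent (pays 82).
  Competent: bond gives 188 − 17 = 171; no bond gives 82 − 0 = 82. No deviation. ✓
  Incompetent: no bond gives 82 − 0 = 82; bond gives 188 − 51 = 137. Would deviate. ✗
Try competent → no bond, incompetent → bond:
  Under separation the client infers type exactly: no bond → competent (pays 188), bond → incompetent (pays 82).
  Competent: no bond gives 188 − 0 = 188; bond gives 82 − 17 = 65. No deviation. ✓
  Incompetent: bond gives 82 − 51 = 31; no bond gives 188 − 0 = 188. Would deviate. ✗
Neither assignment is incentive-compatible.

None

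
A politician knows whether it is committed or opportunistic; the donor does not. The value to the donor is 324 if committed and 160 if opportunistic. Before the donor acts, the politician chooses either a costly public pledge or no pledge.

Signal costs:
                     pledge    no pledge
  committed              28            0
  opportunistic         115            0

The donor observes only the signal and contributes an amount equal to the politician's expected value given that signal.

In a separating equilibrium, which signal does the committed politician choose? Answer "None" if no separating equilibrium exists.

None

Try committed → pledge, opportunistic → no pledge:
  If types separate, pledge earns payment 324 and no pledge earns 160.
  Committed: pledge gives 324 − 28 = 296; no pledge gives 160 − 0 = 160. No deviation. ✓
  Opportunistic: no pledge gives 160 − 0 = 160; pledge gives 324 − 115 = 209. Would deviate. ✗
Try committed → no pledge, opportunistic → pledge:
  If types separate, no pledge earns payment 324 and pledge earns 160.
  Committed: no pledge gives 324 − 0 = 324; pledge gives 160 − 28 = 132. No deviation. ✓
  Opportunistic: pledge gives 160 − 115 = 45; no pledge gives 324 − 0 = 324. Would deviate. ✗
Neither assignment is incentive-compatible.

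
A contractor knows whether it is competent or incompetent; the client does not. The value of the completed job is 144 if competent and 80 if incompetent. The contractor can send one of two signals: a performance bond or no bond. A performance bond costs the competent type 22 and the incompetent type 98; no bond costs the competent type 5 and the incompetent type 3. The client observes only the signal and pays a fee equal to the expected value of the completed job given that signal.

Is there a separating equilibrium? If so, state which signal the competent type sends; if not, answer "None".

Try competent → bond, incompetent → no bond:
  Under separation the client infers type exactly: bond → competent (pays 144), no bond → incompetent (pays 80).
  Competent: bond gives 144 − 22 = 122; no bond gives 80 − 5 = 75. No deviation. ✓
  Incompetent: no bond gives 80 − 3 = 77; bond gives 144 − 98 = 46. No deviation. ✓
Both hold — the competent type sends bond.

bond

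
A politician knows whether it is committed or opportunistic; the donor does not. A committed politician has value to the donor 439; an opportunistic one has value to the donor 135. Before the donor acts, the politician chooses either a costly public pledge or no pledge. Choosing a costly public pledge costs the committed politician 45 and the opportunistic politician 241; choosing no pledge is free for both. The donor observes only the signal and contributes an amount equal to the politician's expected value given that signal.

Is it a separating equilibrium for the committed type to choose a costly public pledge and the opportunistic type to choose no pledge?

No

If types separate, pledge earns payment 439 and no pledge earns 135.
Committed: pledge gives 439 − 45 = 394; no pledge gives 135 − 0 = 135. No deviation. ✓
Opportunistic: no pledge gives 135 − 0 = 135; pledge gives 439 − 241 = 198. Would deviate. ✗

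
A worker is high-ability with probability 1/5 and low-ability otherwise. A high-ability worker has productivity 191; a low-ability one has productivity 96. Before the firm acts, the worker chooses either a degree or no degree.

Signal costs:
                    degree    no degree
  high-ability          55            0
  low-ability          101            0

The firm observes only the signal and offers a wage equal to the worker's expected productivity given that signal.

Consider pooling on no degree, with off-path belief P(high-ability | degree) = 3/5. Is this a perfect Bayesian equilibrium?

Yes

On the equilibrium path (no degree) the firm holds the prior 1/5 and pays 1/5·191 + 4/5·96 = 115. Off-path (degree) belief 3/5 gives 3/5·191 + 2/5·96 = 153.
High-ability: no degree gives 115 − 0 = 115; degree gives 153 − 55 = 98. Stays. ✓
Low-ability: no degree gives 115 − 0 = 115; degree gives 153 − 101 = 52. Stays. ✓
Beliefs are Bayes-consistent on-path and both types best-respond.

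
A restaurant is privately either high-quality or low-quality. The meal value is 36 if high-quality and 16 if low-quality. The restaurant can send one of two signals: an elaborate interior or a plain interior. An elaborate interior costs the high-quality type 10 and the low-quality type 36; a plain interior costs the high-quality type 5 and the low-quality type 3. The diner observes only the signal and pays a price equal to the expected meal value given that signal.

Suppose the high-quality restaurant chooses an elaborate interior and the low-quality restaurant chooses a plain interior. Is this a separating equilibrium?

Yes

Under separation the diner infers type exactly: elaborate interior → high-quality (pays 36), plain interior → low-quality (pays 16).
High-quality: elaborate interior gives 36 − 10 = 26; plain interior gives 16 − 5 = 11. No deviation. ✓
Low-quality: plain interior gives 16 − 3 = 13; elaborate interior gives 36 − 36 = 0. No deviation. ✓
Both incentive constraints hold.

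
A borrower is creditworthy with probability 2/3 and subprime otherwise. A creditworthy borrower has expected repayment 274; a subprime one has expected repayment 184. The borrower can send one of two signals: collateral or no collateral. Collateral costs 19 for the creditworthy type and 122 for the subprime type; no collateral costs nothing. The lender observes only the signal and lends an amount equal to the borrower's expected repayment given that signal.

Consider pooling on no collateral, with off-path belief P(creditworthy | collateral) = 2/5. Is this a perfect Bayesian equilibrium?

On the equilibrium path (no collateral) the lender holds the prior 2/3 and pays 2/3·274 + 1/3·184 = 244. Off-path (collateral) belief 2/5 gives 2/5·274 + 3/5·184 = 220.
Creditworthy: no collateral gives 244 − 0 = 244; collateral gives 220 − 19 = 201. Stays. ✓
Subprime: no collateral gives 244 − 0 = 244; collateral gives 220 − 122 = 98. Stays. ✓
Beliefs are Bayes-consistent on-path and both types best-respond.

Yes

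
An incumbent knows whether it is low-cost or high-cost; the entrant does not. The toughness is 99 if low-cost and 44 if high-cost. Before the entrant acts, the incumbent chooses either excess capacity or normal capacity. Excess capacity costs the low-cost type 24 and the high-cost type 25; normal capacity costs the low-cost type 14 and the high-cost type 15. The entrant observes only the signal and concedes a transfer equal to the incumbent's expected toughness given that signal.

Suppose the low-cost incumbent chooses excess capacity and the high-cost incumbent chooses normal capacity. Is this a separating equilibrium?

Under separation the entrant infers type exactly: excess capacity → low-cost (pays 99), normal capacity → high-cost (pays 44).
Low-cost: excess capacity gives 99 − 24 = 75; normal capacity gives 44 − 14 = 30. No deviation. ✓
High-cost: normal capacity gives 44 − 15 = 29; excess capacity gives 99 − 25 = 74. Would deviate. ✗

No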